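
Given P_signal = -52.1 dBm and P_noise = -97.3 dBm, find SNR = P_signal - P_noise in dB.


SNR = -52.1 - (-97.3) = 45.2 dB

45.2 dB


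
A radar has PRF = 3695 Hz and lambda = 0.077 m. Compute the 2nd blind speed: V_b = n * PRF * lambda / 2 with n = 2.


V_blind = 2 * 3695 * 0.077 / 2 = 284.5 m/s

284.5 m/s


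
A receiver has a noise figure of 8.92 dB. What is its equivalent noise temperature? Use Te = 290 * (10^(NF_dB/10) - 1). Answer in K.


NF_lin = 10^(8.92/10) = 7.798301
Te = 290 * (7.798301 - 1) = 1971.5 K

1971.5 K


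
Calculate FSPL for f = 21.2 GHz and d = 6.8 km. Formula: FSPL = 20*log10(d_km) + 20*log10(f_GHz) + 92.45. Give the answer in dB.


20*log10(6.8) = 16.65
20*log10(21.2) = 26.53
FSPL = 135.6 dB

135.6 dB


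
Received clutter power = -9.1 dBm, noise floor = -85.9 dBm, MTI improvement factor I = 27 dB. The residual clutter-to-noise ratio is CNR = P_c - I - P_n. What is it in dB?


CNR = -9.1 - 27 - (-85.9) = 49.8 dB

49.8 dB


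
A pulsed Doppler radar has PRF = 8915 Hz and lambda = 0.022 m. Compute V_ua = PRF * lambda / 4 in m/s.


V_ua = 8915 * 0.022 / 4 = 49.0 m/s

49.0 m/s


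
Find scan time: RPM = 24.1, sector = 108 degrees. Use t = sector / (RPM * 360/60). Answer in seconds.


t = 108 / (24.1 * 360) * 60 = 0.75 s

0.75 s


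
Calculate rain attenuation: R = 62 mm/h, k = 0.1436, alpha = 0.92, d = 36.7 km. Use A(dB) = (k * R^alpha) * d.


gamma = 0.1436 * 62^0.92 = 6.399629 dB/km
A = 6.399629 * 36.7 = 234.87 dB

234.87 dB


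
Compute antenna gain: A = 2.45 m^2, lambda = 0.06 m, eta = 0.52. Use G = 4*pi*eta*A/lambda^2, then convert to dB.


G_linear = 4*pi*0.52*2.45/0.06^2 = 4447.1
G_dB = 10*log10(4447.1) = 36.5 dB

36.5 dB


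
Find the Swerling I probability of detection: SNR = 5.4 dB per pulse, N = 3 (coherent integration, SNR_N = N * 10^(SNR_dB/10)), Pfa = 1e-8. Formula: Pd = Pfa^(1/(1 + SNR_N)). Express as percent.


SNR_lin = 10^(5.4/10) = 3.46737
SNR_N = 3 * 3.46737 = 10.40211
1/(1 + SNR_N) = 1/11.40211 = 0.0877031
Pd = (1e-8)^0.0877031 = 0.19878
Pd = 19.9%

19.9%


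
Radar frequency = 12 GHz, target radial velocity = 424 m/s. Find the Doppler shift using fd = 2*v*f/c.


fd = 2 * 424 * 12000000000.0 / 3e8 = 33920.0 Hz

33920.0 Hz


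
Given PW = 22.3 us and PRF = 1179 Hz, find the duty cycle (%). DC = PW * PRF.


DC = 22.3e-6 * 1179 * 100 = 2.63%

2.63%


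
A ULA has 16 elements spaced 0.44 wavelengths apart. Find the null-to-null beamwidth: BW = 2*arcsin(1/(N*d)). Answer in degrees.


1/(N*d) = 1/(16*0.44) = 0.142045
BW = 2*arcsin(0.142045) = 16.3 degrees

16.3 degrees


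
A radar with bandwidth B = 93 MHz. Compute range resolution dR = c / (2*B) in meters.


dR = 3e8 / (2 * 93000000.0) = 1.61 m

1.61 m


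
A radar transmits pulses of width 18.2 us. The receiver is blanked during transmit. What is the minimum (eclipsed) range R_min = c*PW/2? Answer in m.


R_min = 3e8 * 18.2e-6 / 2 = 2730.0 m

2730.0 m


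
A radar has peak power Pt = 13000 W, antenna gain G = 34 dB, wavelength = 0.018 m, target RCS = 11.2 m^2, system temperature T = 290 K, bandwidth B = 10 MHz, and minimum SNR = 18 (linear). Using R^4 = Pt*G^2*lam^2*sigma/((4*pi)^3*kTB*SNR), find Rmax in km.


G_lin = 10^(34/10) = 2511.886432
R^4 = 13000 * 2511.886432^2 * 0.018^2 * 11.2 / ((4*pi)^3 * 1.38e-23 * 290 * 10000000.0 * 18)
R^4 = 2.08222e17 m^4
R_max = (2.08222e17)^(1/4) = 21361.5 m = 21.4 km

21.4 km


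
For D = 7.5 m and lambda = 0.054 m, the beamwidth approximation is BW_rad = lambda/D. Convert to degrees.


BW_rad = 0.054 / 7.5 = 0.0072
BW_deg = 0.41 degrees

0.41 degrees


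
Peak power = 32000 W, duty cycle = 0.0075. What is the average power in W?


P_avg = 32000 * 0.0075 = 240.0 W

240.0 W


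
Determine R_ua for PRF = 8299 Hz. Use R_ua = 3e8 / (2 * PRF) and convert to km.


R_ua = 3e8 / (2 * 8299) = 18074.5 m = 18.1 km

18.1 km


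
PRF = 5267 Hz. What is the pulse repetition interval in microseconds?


PRI = 1/5267 = 0.0001898614 s = 189.9 us

189.9 us


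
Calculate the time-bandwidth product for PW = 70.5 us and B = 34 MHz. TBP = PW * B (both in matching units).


TBP = 70.5 * 34 = 2397.0

2397.0


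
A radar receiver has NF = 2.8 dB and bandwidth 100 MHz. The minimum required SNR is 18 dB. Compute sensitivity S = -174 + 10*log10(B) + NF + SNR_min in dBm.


10*log10(100000000.0) = 80.0
S = -174 + 80.0 + 2.8 + 18 = -73.2 dBm

-73.2 dBm


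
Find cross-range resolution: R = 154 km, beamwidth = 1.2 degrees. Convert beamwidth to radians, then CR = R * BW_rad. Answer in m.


BW_rad = 0.020943951
CR = 154000 * 0.020943951 = 3225.4 m

3225.4 m


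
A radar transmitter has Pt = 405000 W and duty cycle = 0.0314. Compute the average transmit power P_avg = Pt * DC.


P_avg = 405000 * 0.0314 = 12717.0 W

12717.0 W


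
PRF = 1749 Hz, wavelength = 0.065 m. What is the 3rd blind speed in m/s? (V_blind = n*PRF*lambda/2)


V_blind = 3 * 1749 * 0.065 / 2 = 170.5 m/s

170.5 m/s


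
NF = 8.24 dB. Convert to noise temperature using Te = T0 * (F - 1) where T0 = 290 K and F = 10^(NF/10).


NF_lin = 10^(8.24/10) = 6.668068
Te = 290 * (6.668068 - 1) = 1643.7 K

1643.7 K


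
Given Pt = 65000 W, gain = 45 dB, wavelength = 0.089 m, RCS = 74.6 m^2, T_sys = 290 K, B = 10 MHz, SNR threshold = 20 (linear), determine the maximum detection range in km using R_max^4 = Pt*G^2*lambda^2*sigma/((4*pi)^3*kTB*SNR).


G_lin = 10^(45/10) = 31622.776602
R^4 = 65000 * 31622.776602^2 * 0.089^2 * 74.6 / ((4*pi)^3 * 1.38e-23 * 290 * 10000000.0 * 20)
R^4 = 2.41822e22 m^4
R_max = (2.41822e22)^(1/4) = 394342.8 m = 394.3 km

394.3 km


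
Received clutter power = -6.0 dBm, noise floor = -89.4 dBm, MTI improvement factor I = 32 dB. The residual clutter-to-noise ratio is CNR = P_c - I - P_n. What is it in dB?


CNR = -6.0 - 32 - (-89.4) = 51.4 dB

51.4 dB


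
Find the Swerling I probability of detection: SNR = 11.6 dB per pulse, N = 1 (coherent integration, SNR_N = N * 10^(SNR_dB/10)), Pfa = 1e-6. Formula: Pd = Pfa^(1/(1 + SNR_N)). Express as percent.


SNR_lin = 10^(11.6/10) = 14.4544
SNR_N = 1 * 14.4544 = 14.4544
1/(1 + SNR_N) = 1/15.4544 = 0.0647065
Pd = (1e-6)^0.0647065 = 0.40904
Pd = 40.9%

40.9%


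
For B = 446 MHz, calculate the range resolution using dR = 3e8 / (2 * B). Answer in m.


dR = 3e8 / (2 * 446000000.0) = 0.34 m

0.34 m


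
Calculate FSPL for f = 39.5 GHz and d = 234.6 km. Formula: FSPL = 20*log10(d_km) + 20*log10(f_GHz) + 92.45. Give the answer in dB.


20*log10(234.6) = 47.41
20*log10(39.5) = 31.93
FSPL = 171.8 dB

171.8 dB


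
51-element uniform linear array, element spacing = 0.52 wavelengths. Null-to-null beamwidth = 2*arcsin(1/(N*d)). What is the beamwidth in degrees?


1/(N*d) = 1/(51*0.52) = 0.037707
BW = 2*arcsin(0.037707) = 4.3 degrees

4.3 degrees


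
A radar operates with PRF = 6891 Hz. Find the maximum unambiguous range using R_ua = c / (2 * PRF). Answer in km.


R_ua = 3e8 / (2 * 6891) = 21767.5 m = 21.8 km

21.8 km


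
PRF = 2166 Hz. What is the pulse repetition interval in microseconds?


PRI = 1/2166 = 0.0004616805 s = 461.7 us

461.7 us


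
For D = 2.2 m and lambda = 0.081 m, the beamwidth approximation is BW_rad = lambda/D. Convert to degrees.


BW_rad = 0.081 / 2.2 = 0.036818
BW_deg = 2.11 degrees

2.11 degrees


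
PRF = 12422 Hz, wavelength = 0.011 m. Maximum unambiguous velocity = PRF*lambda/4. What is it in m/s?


V_ua = 12422 * 0.011 / 4 = 34.2 m/s

34.2 m/s


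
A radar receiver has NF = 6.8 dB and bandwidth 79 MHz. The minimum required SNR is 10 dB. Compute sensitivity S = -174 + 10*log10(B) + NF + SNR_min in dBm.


10*log10(79000000.0) = 78.98
S = -174 + 78.98 + 6.8 + 10 = -78.2 dBm

-78.2 dBm


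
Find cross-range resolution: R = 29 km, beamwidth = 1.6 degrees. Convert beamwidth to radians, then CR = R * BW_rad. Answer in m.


BW_rad = 0.027925268
CR = 29000 * 0.027925268 = 809.8 m

809.8 m


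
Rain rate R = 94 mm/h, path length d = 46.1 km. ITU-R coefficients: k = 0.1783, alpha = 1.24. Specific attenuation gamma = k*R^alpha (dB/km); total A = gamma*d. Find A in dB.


gamma = 0.1783 * 94^1.24 = 49.868911 dB/km
A = 49.868911 * 46.1 = 2298.96 dB

2298.96 dB


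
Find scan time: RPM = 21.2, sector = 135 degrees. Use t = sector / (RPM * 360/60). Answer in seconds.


t = 135 / (21.2 * 360) * 60 = 1.06 s

1.06 s


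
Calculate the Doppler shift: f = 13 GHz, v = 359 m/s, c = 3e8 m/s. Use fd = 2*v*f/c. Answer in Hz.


fd = 2 * 359 * 13000000000.0 / 3e8 = 31113.3 Hz

31113.3 Hz


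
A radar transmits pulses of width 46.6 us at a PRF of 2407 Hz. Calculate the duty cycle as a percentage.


DC = 46.6e-6 * 2407 * 100 = 11.22%

11.22%


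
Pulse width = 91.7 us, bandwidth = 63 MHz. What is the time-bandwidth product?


TBP = 91.7 * 63 = 5777.1

5777.1


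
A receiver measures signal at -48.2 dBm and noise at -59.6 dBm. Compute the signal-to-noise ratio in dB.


SNR = -48.2 - (-59.6) = 11.4 dB

11.4 dB


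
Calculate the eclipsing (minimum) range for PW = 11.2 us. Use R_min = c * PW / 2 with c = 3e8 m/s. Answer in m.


R_min = 3e8 * 11.2e-6 / 2 = 1680.0 m

1680.0 m


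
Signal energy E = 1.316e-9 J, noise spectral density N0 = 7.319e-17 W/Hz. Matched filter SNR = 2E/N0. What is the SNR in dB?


SNR_lin = 2 * 1.316e-9 / 7.319e-17 = 3.596e7
SNR_dB = 10*log10(3.596e7) = 75.6 dB

75.6 dB


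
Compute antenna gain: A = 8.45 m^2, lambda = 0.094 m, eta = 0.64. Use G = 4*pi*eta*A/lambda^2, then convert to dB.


G_linear = 4*pi*0.64*8.45/0.094^2 = 7691.14
G_dB = 10*log10(7691.14) = 38.9 dB

38.9 dB


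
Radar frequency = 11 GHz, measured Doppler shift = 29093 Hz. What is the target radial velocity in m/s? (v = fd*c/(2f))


v = 29093 * 3e8 / (2 * 11000000000.0) = 396.7 m/s

396.7 m/s


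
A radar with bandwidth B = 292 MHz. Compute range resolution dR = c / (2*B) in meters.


dR = 3e8 / (2 * 292000000.0) = 0.51 m

0.51 m


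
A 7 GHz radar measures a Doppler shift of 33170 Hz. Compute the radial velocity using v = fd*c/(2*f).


v = 33170 * 3e8 / (2 * 7000000000.0) = 710.8 m/s

710.8 m/s


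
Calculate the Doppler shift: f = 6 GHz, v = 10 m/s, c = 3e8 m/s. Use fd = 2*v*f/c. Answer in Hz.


fd = 2 * 10 * 6000000000.0 / 3e8 = 400.0 Hz

400.0 Hz


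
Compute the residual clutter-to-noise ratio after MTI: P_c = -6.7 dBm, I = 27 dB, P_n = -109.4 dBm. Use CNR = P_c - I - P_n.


CNR = -6.7 - 27 - (-109.4) = 75.7 dB

75.7 dB


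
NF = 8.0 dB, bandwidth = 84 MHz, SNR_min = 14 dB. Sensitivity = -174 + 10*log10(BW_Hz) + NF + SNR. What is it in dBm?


10*log10(84000000.0) = 79.24
S = -174 + 79.24 + 8.0 + 14 = -72.8 dBm

-72.8 dBm


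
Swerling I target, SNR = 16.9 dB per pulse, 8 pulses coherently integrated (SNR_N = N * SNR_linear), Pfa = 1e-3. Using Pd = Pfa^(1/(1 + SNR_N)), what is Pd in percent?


SNR_lin = 10^(16.9/10) = 48.97788
SNR_N = 8 * 48.97788 = 391.82304
1/(1 + SNR_N) = 1/392.82304 = 0.0025457
Pd = (1e-3)^0.0025457 = 0.98257
Pd = 98.3%

98.3%


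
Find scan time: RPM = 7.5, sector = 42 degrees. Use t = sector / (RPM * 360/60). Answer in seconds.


t = 42 / (7.5 * 360) * 60 = 0.93 s

0.93 s


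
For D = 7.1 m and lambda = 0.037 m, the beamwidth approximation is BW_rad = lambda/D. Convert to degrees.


BW_rad = 0.037 / 7.1 = 0.005211
BW_deg = 0.3 degrees

0.3 degrees


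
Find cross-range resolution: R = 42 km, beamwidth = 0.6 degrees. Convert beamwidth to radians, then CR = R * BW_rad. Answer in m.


BW_rad = 0.010471976
CR = 42000 * 0.010471976 = 439.8 m

439.8 m


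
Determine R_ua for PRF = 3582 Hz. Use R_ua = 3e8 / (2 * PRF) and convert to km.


R_ua = 3e8 / (2 * 3582) = 41876.0 m = 41.9 km

41.9 km


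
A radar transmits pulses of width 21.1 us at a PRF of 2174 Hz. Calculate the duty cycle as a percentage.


DC = 21.1e-6 * 2174 * 100 = 4.59%

4.59%


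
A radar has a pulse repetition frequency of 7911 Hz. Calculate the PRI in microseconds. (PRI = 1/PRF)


PRI = 1/7911 = 0.0001264063 s = 126.4 us

126.4 us


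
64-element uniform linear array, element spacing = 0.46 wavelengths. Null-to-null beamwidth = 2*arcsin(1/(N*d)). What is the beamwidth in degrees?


1/(N*d) = 1/(64*0.46) = 0.033967
BW = 2*arcsin(0.033967) = 3.9 degrees

3.9 degrees


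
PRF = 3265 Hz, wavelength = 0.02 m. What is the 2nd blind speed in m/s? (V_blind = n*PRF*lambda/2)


V_blind = 2 * 3265 * 0.02 / 2 = 65.3 m/s

65.3 m/s


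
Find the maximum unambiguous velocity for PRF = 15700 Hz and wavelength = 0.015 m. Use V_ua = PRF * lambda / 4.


V_ua = 15700 * 0.015 / 4 = 58.9 m/s

58.9 m/s


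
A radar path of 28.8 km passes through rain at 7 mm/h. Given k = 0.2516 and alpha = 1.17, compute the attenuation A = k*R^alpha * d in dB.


gamma = 0.2516 * 7^1.17 = 2.451745 dB/km
A = 2.451745 * 28.8 = 70.61 dB

70.61 dB


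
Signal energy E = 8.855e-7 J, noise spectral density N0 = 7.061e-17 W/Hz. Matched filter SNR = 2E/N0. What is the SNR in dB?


SNR_lin = 2 * 8.855e-7 / 7.061e-17 = 2.508e10
SNR_dB = 10*log10(2.508e10) = 104.0 dB

104.0 dB


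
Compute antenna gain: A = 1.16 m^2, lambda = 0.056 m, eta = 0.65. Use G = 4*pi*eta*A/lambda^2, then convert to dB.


G_linear = 4*pi*0.65*1.16/0.056^2 = 3021.38
G_dB = 10*log10(3021.38) = 34.8 dB

34.8 dB


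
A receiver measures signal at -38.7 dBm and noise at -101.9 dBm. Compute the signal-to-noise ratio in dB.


SNR = -38.7 - (-101.9) = 63.2 dB

63.2 dB


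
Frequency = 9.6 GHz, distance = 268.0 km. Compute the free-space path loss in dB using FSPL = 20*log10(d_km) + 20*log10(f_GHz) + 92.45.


20*log10(268.0) = 48.56
20*log10(9.6) = 19.65
FSPL = 160.7 dB

160.7 dB


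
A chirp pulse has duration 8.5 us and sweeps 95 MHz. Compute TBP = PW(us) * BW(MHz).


TBP = 8.5 * 95 = 807.5

807.5


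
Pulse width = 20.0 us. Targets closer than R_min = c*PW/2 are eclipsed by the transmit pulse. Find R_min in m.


R_min = 3e8 * 20.0e-6 / 2 = 3000.0 m

3000.0 m


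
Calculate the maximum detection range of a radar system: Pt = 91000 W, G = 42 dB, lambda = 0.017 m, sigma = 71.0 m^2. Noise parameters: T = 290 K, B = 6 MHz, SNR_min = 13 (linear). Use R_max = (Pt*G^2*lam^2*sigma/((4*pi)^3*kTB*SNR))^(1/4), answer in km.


G_lin = 10^(42/10) = 15848.931925
R^4 = 91000 * 15848.931925^2 * 0.017^2 * 71.0 / ((4*pi)^3 * 1.38e-23 * 290 * 6000000.0 * 13)
R^4 = 7.57175e20 m^4
R_max = (7.57175e20)^(1/4) = 165881.9 m = 165.9 km

165.9 km


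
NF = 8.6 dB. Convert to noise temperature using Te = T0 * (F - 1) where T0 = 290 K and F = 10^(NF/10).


NF_lin = 10^(8.6/10) = 7.24436
Te = 290 * (7.24436 - 1) = 1810.9 K

1810.9 K


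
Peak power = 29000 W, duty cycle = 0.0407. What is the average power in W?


P_avg = 29000 * 0.0407 = 1180.3 W

1180.3 W


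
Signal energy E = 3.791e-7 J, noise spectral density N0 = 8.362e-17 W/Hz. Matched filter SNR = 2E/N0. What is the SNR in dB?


SNR_lin = 2 * 3.791e-7 / 8.362e-17 = 9.067e9
SNR_dB = 10*log10(9.067e9) = 99.6 dB

99.6 dB


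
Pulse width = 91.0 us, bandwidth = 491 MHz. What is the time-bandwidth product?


TBP = 91.0 * 491 = 44681.0

44681.0


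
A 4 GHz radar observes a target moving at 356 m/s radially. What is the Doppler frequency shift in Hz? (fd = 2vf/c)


fd = 2 * 356 * 4000000000.0 / 3e8 = 9493.3 Hz

9493.3 Hz


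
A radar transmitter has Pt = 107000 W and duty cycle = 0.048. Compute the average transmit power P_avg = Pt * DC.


P_avg = 107000 * 0.048 = 5136.0 W

5136.0 W


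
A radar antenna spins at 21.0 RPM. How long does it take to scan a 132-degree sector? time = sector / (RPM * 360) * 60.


t = 132 / (21.0 * 360) * 60 = 1.05 s

1.05 s


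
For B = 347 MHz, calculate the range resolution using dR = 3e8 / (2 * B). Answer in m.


dR = 3e8 / (2 * 347000000.0) = 0.43 m

0.43 m


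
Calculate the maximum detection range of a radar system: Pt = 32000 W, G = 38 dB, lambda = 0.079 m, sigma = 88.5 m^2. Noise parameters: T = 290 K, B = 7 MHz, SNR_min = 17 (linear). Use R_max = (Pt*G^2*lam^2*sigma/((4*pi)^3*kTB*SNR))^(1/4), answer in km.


G_lin = 10^(38/10) = 6309.573445
R^4 = 32000 * 6309.573445^2 * 0.079^2 * 88.5 / ((4*pi)^3 * 1.38e-23 * 290 * 7000000.0 * 17)
R^4 = 7.4455e20 m^4
R_max = (7.4455e20)^(1/4) = 165186.1 m = 165.2 km

165.2 km


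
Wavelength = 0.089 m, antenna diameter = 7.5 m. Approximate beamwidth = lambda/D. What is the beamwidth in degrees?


BW_rad = 0.089 / 7.5 = 0.011867
BW_deg = 0.68 degrees

0.68 degrees


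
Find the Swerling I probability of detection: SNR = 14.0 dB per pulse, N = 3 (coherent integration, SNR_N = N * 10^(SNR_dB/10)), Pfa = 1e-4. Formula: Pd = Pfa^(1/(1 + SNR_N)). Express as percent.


SNR_lin = 10^(14.0/10) = 25.11886
SNR_N = 3 * 25.11886 = 75.35658
1/(1 + SNR_N) = 1/76.35658 = 0.0130964
Pd = (1e-4)^0.0130964 = 0.88637
Pd = 88.6%

88.6%


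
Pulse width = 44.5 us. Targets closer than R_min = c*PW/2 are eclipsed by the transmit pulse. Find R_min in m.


R_min = 3e8 * 44.5e-6 / 2 = 6675.0 m

6675.0 m


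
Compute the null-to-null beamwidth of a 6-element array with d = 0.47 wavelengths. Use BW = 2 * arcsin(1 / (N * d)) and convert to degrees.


1/(N*d) = 1/(6*0.47) = 0.35461
BW = 2*arcsin(0.35461) = 41.5 degrees

41.5 degrees


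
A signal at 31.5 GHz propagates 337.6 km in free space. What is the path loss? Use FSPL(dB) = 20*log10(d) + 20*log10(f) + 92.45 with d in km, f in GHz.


20*log10(337.6) = 50.57
20*log10(31.5) = 29.97
FSPL = 173.0 dB

173.0 dB


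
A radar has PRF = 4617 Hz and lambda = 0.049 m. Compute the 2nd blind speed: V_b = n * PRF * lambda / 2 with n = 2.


V_blind = 2 * 4617 * 0.049 / 2 = 226.2 m/s

226.2 m/s


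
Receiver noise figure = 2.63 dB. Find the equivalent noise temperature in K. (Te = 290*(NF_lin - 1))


NF_lin = 10^(2.63/10) = 1.832314
Te = 290 * (1.832314 - 1) = 241.4 K

241.4 K


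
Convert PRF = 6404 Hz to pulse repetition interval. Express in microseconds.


PRI = 1/6404 = 0.0001561524 s = 156.2 us

156.2 us


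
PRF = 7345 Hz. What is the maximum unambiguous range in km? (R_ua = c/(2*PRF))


R_ua = 3e8 / (2 * 7345) = 20422.1 m = 20.4 km

20.4 km


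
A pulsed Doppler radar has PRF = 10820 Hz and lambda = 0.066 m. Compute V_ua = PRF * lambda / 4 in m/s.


V_ua = 10820 * 0.066 / 4 = 178.5 m/s

178.5 m/s


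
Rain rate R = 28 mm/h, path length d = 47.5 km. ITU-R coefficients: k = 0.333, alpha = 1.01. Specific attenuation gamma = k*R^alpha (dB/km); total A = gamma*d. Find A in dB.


gamma = 0.333 * 28^1.01 = 9.639929 dB/km
A = 9.639929 * 47.5 = 457.9 dB

457.9 dB


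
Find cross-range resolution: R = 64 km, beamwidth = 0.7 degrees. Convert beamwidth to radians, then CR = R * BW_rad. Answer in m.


BW_rad = 0.012217305
CR = 64000 * 0.012217305 = 781.9 m

781.9 m


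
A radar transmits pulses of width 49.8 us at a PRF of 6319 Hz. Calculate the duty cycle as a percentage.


DC = 49.8e-6 * 6319 * 100 = 31.47%

31.47%


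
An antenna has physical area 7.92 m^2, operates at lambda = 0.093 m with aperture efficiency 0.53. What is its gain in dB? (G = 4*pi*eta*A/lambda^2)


G_linear = 4*pi*0.53*7.92/0.093^2 = 6098.81
G_dB = 10*log10(6098.81) = 37.9 dB

37.9 dB


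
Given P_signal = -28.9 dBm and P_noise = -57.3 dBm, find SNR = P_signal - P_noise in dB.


SNR = -28.9 - (-57.3) = 28.4 dB

28.4 dB


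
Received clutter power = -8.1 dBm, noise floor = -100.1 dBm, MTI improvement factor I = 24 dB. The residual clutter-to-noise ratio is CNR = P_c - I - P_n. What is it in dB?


CNR = -8.1 - 24 - (-100.1) = 68.0 dB

68.0 dB


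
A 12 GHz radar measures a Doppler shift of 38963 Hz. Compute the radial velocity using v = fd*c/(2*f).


v = 38963 * 3e8 / (2 * 12000000000.0) = 487.0 m/s

487.0 m/s


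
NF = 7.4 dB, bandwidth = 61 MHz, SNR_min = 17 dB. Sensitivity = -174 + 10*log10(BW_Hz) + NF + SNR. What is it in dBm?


10*log10(61000000.0) = 77.85
S = -174 + 77.85 + 7.4 + 17 = -71.7 dBm

-71.7 dBm


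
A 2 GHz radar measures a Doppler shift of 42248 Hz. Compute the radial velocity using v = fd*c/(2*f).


v = 42248 * 3e8 / (2 * 2000000000.0) = 3168.6 m/s

3168.6 m/s


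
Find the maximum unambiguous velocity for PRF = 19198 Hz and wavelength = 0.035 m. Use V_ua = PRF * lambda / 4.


V_ua = 19198 * 0.035 / 4 = 168.0 m/s

168.0 m/s


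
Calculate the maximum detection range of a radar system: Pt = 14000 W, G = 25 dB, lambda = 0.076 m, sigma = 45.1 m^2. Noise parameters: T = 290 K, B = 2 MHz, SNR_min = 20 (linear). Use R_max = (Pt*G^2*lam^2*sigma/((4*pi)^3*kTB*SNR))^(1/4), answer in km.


G_lin = 10^(25/10) = 316.227766
R^4 = 14000 * 316.227766^2 * 0.076^2 * 45.1 / ((4*pi)^3 * 1.38e-23 * 290 * 2000000.0 * 20)
R^4 = 1.14806e18 m^4
R_max = (1.14806e18)^(1/4) = 32733.4 m = 32.7 km

32.7 km


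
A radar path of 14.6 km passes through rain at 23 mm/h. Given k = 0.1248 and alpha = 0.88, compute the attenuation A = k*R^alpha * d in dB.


gamma = 0.1248 * 23^0.88 = 1.970312 dB/km
A = 1.970312 * 14.6 = 28.77 dB

28.77 dB


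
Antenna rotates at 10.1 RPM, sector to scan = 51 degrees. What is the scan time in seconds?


t = 51 / (10.1 * 360) * 60 = 0.84 s

0.84 s


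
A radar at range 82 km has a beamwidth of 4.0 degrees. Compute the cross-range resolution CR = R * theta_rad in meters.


BW_rad = 0.06981317
CR = 82000 * 0.06981317 = 5724.7 m

5724.7 m


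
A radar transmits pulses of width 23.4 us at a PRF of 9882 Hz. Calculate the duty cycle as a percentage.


DC = 23.4e-6 * 9882 * 100 = 23.12%

23.12%


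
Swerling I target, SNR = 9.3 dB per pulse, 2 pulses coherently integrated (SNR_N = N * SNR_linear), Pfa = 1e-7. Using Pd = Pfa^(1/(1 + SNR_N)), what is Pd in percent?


SNR_lin = 10^(9.3/10) = 8.51138
SNR_N = 2 * 8.51138 = 17.02276
1/(1 + SNR_N) = 1/18.02276 = 0.0554854
Pd = (1e-7)^0.0554854 = 0.40889
Pd = 40.9%

40.9%


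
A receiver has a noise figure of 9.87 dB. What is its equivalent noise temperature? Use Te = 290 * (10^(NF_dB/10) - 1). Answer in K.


NF_lin = 10^(9.87/10) = 9.7051
Te = 290 * (9.7051 - 1) = 2524.5 K

2524.5 K


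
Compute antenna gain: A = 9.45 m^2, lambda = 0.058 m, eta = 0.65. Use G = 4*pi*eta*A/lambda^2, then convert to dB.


G_linear = 4*pi*0.65*9.45/0.058^2 = 22945.58
G_dB = 10*log10(22945.58) = 43.6 dB

43.6 dB


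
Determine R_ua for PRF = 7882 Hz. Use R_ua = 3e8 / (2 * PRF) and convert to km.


R_ua = 3e8 / (2 * 7882) = 19030.7 m = 19.0 km

19.0 km


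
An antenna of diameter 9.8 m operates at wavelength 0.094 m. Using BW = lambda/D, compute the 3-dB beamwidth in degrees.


BW_rad = 0.094 / 9.8 = 0.009592
BW_deg = 0.55 degrees

0.55 degrees


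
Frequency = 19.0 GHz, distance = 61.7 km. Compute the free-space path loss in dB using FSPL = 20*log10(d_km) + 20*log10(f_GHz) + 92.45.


20*log10(61.7) = 35.81
20*log10(19.0) = 25.58
FSPL = 153.8 dB

153.8 dB


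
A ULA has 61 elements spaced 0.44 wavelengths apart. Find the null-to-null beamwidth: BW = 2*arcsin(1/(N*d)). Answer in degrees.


1/(N*d) = 1/(61*0.44) = 0.037258
BW = 2*arcsin(0.037258) = 4.3 degrees

4.3 degrees


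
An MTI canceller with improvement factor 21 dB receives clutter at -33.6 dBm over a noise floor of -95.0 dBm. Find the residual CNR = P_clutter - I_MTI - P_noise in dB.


CNR = -33.6 - 21 - (-95.0) = 40.4 dB

40.4 dB


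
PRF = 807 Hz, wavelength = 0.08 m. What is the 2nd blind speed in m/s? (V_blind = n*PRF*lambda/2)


V_blind = 2 * 807 * 0.08 / 2 = 64.6 m/s

64.6 m/s


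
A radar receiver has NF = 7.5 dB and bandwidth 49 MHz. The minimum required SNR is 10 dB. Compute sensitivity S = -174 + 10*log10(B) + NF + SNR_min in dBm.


10*log10(49000000.0) = 76.9
S = -174 + 76.9 + 7.5 + 10 = -79.6 dBm

-79.6 dBm


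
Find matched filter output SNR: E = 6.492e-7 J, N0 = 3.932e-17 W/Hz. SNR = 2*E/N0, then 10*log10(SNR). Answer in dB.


SNR_lin = 2 * 6.492e-7 / 3.932e-17 = 3.302e10
SNR_dB = 10*log10(3.302e10) = 105.2 dB

105.2 dB


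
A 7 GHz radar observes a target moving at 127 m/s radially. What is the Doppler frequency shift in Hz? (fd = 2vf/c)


fd = 2 * 127 * 7000000000.0 / 3e8 = 5926.7 Hz

5926.7 Hz


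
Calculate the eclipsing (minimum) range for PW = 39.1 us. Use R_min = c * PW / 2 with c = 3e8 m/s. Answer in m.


R_min = 3e8 * 39.1e-6 / 2 = 5865.0 m

5865.0 m


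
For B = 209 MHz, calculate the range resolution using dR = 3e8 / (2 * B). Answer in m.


dR = 3e8 / (2 * 209000000.0) = 0.72 m

0.72 m


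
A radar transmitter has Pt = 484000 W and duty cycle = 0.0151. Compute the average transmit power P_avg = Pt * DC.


P_avg = 484000 * 0.0151 = 7308.4 W

7308.4 W


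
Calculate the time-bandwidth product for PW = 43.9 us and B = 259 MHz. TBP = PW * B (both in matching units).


TBP = 43.9 * 259 = 11370.1

11370.1


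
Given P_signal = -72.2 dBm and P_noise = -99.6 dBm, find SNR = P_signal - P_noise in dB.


SNR = -72.2 - (-99.6) = 27.4 dB

27.4 dB


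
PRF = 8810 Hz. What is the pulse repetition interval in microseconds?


PRI = 1/8810 = 0.0001135074 s = 113.5 us

113.5 us


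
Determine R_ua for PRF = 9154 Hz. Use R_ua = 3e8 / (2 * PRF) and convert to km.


R_ua = 3e8 / (2 * 9154) = 16386.3 m = 16.4 km

16.4 km


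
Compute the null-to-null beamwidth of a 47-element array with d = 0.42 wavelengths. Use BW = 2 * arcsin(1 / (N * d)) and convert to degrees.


1/(N*d) = 1/(47*0.42) = 0.050659
BW = 2*arcsin(0.050659) = 5.8 degrees

5.8 degrees


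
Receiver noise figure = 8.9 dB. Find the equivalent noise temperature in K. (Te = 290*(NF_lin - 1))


NF_lin = 10^(8.9/10) = 7.762471
Te = 290 * (7.762471 - 1) = 1961.1 K

1961.1 K


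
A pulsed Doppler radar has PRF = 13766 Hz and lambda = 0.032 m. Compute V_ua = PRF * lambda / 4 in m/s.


V_ua = 13766 * 0.032 / 4 = 110.1 m/s

110.1 m/s


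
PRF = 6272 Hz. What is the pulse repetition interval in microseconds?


PRI = 1/6272 = 0.0001594388 s = 159.4 us

159.4 us


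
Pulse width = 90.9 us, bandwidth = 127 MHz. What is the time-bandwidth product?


TBP = 90.9 * 127 = 11544.3

11544.3


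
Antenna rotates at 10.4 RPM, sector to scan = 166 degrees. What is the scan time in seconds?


t = 166 / (10.4 * 360) * 60 = 2.66 s

2.66 s


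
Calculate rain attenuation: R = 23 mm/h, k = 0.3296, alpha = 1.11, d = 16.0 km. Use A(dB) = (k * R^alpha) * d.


gamma = 0.3296 * 23^1.11 = 10.70299 dB/km
A = 10.70299 * 16.0 = 171.25 dB

171.25 dB


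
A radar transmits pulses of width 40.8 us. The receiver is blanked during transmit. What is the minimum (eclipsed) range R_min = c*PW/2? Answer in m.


R_min = 3e8 * 40.8e-6 / 2 = 6120.0 m

6120.0 m


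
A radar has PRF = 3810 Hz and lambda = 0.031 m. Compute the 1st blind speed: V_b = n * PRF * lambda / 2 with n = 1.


V_blind = 1 * 3810 * 0.031 / 2 = 59.1 m/s

59.1 m/s


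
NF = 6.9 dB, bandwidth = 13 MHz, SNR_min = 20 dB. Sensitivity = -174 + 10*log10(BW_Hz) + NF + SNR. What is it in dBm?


10*log10(13000000.0) = 71.14
S = -174 + 71.14 + 6.9 + 20 = -76.0 dBm

-76.0 dBm


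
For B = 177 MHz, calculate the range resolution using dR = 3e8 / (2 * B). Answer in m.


dR = 3e8 / (2 * 177000000.0) = 0.85 m

0.85 m


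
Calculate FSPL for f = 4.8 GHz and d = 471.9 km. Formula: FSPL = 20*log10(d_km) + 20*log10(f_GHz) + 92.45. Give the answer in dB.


20*log10(471.9) = 53.48
20*log10(4.8) = 13.62
FSPL = 159.6 dB

159.6 dB


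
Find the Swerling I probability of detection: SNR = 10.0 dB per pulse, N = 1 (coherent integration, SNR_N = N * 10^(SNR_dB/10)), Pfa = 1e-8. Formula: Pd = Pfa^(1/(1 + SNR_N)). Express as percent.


SNR_lin = 10^(10.0/10) = 10.0
SNR_N = 1 * 10.0 = 10.0
1/(1 + SNR_N) = 1/11.0 = 0.0909091
Pd = (1e-8)^0.0909091 = 0.18738
Pd = 18.7%

18.7%


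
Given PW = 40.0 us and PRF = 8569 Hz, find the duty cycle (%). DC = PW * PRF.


DC = 40.0e-6 * 8569 * 100 = 34.28%

34.28%


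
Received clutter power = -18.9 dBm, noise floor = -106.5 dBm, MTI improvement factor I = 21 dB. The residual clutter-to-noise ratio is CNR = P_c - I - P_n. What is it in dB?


CNR = -18.9 - 21 - (-106.5) = 66.6 dB

66.6 dB


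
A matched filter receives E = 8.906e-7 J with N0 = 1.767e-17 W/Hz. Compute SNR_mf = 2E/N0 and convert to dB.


SNR_lin = 2 * 8.906e-7 / 1.767e-17 = 1.008e11
SNR_dB = 10*log10(1.008e11) = 110.0 dB

110.0 dB


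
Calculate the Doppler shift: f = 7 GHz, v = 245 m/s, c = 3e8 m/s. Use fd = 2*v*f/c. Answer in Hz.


fd = 2 * 245 * 7000000000.0 / 3e8 = 11433.3 Hz

11433.3 Hz


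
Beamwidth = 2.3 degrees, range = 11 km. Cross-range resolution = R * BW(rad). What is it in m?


BW_rad = 0.040142573
CR = 11000 * 0.040142573 = 441.6 m

441.6 m


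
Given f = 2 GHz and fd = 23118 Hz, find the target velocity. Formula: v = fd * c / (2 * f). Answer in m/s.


v = 23118 * 3e8 / (2 * 2000000000.0) = 1733.9 m/s

1733.9 m/s


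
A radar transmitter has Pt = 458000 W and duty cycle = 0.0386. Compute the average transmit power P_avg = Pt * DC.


P_avg = 458000 * 0.0386 = 17678.8 W

17678.8 W


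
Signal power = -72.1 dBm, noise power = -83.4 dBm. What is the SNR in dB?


SNR = -72.1 - (-83.4) = 11.3 dB

11.3 dB


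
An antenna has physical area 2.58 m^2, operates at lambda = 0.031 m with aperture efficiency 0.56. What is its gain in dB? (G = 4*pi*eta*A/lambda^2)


G_linear = 4*pi*0.56*2.58/0.031^2 = 18892.71
G_dB = 10*log10(18892.71) = 42.8 dB

42.8 dB


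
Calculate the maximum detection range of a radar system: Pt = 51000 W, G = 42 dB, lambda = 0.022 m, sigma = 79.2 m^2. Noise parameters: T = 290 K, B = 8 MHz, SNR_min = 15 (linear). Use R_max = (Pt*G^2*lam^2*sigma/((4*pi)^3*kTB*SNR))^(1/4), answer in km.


G_lin = 10^(42/10) = 15848.931925
R^4 = 51000 * 15848.931925^2 * 0.022^2 * 79.2 / ((4*pi)^3 * 1.38e-23 * 290 * 8000000.0 * 15)
R^4 = 5.15291e20 m^4
R_max = (5.15291e20)^(1/4) = 150665.3 m = 150.7 km

150.7 km


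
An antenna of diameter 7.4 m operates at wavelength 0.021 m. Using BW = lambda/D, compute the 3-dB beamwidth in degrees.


BW_rad = 0.021 / 7.4 = 0.002838
BW_deg = 0.16 degrees

0.16 degrees


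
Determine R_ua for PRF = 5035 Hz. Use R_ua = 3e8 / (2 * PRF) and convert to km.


R_ua = 3e8 / (2 * 5035) = 29791.5 m = 29.8 km

29.8 km


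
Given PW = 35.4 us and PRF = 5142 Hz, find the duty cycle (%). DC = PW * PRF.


DC = 35.4e-6 * 5142 * 100 = 18.2%

18.2%


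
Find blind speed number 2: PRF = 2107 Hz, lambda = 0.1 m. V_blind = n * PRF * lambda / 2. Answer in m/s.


V_blind = 2 * 2107 * 0.1 / 2 = 210.7 m/s

210.7 m/s


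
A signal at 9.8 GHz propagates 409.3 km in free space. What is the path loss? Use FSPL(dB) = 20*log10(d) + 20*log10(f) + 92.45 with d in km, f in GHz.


20*log10(409.3) = 52.24
20*log10(9.8) = 19.82
FSPL = 164.5 dB

164.5 dB


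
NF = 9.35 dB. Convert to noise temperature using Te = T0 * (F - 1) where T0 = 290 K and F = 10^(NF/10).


NF_lin = 10^(9.35/10) = 8.609938
Te = 290 * (8.609938 - 1) = 2206.9 K

2206.9 K


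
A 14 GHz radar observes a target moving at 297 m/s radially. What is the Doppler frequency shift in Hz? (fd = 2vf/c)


fd = 2 * 297 * 14000000000.0 / 3e8 = 27720.0 Hz

27720.0 Hz


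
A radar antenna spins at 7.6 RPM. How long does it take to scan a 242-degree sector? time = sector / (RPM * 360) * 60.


t = 242 / (7.6 * 360) * 60 = 5.31 s

5.31 s


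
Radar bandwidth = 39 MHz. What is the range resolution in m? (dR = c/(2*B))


dR = 3e8 / (2 * 39000000.0) = 3.85 m

3.85 m


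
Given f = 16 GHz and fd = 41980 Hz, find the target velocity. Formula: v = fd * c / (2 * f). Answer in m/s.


v = 41980 * 3e8 / (2 * 16000000000.0) = 393.6 m/s

393.6 m/s


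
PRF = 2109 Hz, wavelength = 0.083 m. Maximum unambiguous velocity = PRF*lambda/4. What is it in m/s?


V_ua = 2109 * 0.083 / 4 = 43.8 m/s

43.8 m/s


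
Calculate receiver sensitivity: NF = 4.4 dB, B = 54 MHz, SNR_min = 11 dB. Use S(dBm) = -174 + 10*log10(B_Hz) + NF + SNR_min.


10*log10(54000000.0) = 77.32
S = -174 + 77.32 + 4.4 + 11 = -81.3 dBm

-81.3 dBm


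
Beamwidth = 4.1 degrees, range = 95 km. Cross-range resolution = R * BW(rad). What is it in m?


BW_rad = 0.071558499
CR = 95000 * 0.071558499 = 6798.1 m

6798.1 m


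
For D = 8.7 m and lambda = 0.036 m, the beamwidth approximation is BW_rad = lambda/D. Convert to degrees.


BW_rad = 0.036 / 8.7 = 0.004138
BW_deg = 0.24 degrees

0.24 degrees


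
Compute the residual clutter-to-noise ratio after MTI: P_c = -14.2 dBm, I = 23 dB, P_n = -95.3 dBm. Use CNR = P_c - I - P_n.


CNR = -14.2 - 23 - (-95.3) = 58.1 dB

58.1 dB


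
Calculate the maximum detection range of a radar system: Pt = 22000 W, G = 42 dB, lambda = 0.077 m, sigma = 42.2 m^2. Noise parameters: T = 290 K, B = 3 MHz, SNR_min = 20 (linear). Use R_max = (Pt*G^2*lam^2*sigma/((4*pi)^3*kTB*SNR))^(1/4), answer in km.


G_lin = 10^(42/10) = 15848.931925
R^4 = 22000 * 15848.931925^2 * 0.077^2 * 42.2 / ((4*pi)^3 * 1.38e-23 * 290 * 3000000.0 * 20)
R^4 = 2.90174e21 m^4
R_max = (2.90174e21)^(1/4) = 232094.4 m = 232.1 km

232.1 km


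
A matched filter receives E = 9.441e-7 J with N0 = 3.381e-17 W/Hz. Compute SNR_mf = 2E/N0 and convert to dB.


SNR_lin = 2 * 9.441e-7 / 3.381e-17 = 5.585e10
SNR_dB = 10*log10(5.585e10) = 107.5 dB

107.5 dB


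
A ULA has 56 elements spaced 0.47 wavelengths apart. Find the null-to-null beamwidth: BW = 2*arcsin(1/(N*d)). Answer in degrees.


1/(N*d) = 1/(56*0.47) = 0.037994
BW = 2*arcsin(0.037994) = 4.4 degrees

4.4 degrees


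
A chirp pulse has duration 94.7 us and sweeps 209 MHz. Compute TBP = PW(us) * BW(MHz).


TBP = 94.7 * 209 = 19792.3

19792.3


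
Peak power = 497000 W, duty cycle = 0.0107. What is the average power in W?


P_avg = 497000 * 0.0107 = 5317.9 W

5317.9 W


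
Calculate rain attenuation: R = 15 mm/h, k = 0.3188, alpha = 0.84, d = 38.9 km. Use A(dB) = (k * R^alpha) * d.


gamma = 0.3188 * 15^0.84 = 3.100523 dB/km
A = 3.100523 * 38.9 = 120.61 dB

120.61 dB


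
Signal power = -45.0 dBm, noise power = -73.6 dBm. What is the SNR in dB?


SNR = -45.0 - (-73.6) = 28.6 dB

28.6 dB


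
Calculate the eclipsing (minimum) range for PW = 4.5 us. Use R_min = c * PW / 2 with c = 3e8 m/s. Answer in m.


R_min = 3e8 * 4.5e-6 / 2 = 675.0 m

675.0 m


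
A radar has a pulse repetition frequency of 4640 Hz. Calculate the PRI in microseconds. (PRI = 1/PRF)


PRI = 1/4640 = 0.0002155172 s = 215.5 us

215.5 us


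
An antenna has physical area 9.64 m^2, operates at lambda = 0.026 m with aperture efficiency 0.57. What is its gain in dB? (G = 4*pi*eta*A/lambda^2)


G_linear = 4*pi*0.57*9.64/0.026^2 = 102144.52
G_dB = 10*log10(102144.52) = 50.1 dB

50.1 dB


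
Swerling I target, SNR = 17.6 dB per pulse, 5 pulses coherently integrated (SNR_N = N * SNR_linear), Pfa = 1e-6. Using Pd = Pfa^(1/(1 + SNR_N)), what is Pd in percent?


SNR_lin = 10^(17.6/10) = 57.54399
SNR_N = 5 * 57.54399 = 287.71995
1/(1 + SNR_N) = 1/288.71995 = 0.0034636
Pd = (1e-6)^0.0034636 = 0.95328
Pd = 95.3%

95.3%


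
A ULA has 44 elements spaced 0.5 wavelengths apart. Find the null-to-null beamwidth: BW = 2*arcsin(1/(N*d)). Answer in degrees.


1/(N*d) = 1/(44*0.5) = 0.045455
BW = 2*arcsin(0.045455) = 5.2 degrees

5.2 degrees


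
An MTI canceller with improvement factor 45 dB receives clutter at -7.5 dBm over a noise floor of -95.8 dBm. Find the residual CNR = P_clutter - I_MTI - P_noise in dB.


CNR = -7.5 - 45 - (-95.8) = 43.3 dB

43.3 dB


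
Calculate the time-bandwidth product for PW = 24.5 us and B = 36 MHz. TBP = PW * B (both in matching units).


TBP = 24.5 * 36 = 882.0

882.0


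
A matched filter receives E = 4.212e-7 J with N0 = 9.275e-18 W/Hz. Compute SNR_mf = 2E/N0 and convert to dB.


SNR_lin = 2 * 4.212e-7 / 9.275e-18 = 9.082e10
SNR_dB = 10*log10(9.082e10) = 109.6 dB

109.6 dB


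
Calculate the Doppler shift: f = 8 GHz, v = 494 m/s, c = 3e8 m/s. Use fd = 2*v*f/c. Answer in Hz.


fd = 2 * 494 * 8000000000.0 / 3e8 = 26346.7 Hz

26346.7 Hz


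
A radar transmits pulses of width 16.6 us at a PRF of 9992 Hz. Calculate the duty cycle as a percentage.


DC = 16.6e-6 * 9992 * 100 = 16.59%

16.59%


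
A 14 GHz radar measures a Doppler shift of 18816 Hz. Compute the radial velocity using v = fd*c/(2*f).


v = 18816 * 3e8 / (2 * 14000000000.0) = 201.6 m/s

201.6 m/s


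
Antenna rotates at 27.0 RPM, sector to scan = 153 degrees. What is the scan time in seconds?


t = 153 / (27.0 * 360) * 60 = 0.94 s

0.94 s


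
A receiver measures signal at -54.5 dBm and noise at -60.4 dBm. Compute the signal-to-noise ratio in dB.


SNR = -54.5 - (-60.4) = 5.9 dB

5.9 dB


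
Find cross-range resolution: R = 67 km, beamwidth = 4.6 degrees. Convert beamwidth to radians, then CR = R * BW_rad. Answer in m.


BW_rad = 0.080285146
CR = 67000 * 0.080285146 = 5379.1 m

5379.1 m


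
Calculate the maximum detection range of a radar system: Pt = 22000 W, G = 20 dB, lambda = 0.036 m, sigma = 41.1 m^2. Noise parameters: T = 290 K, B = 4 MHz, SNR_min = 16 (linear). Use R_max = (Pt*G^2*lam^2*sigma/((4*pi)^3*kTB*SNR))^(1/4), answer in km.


G_lin = 10^(20/10) = 100.0
R^4 = 22000 * 100.0^2 * 0.036^2 * 41.1 / ((4*pi)^3 * 1.38e-23 * 290 * 4000000.0 * 16)
R^4 = 2.30559e16 m^4
R_max = (2.30559e16)^(1/4) = 12322.4 m = 12.3 km

12.3 km


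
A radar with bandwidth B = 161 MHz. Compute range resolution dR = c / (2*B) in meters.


dR = 3e8 / (2 * 161000000.0) = 0.93 m

0.93 m


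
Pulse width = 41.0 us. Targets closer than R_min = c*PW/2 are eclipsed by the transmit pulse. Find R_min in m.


R_min = 3e8 * 41.0e-6 / 2 = 6150.0 m

6150.0 m


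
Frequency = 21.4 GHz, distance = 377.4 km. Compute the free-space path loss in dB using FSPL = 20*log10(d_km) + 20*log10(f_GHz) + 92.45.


20*log10(377.4) = 51.54
20*log10(21.4) = 26.61
FSPL = 170.6 dB

170.6 dB


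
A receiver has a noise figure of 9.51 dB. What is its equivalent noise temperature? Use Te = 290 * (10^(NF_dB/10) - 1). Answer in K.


NF_lin = 10^(9.51/10) = 8.933055
Te = 290 * (8.933055 - 1) = 2300.6 K

2300.6 K


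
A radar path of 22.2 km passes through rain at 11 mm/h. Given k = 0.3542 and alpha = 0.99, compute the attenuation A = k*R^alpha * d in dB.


gamma = 0.3542 * 11^0.99 = 3.803884 dB/km
A = 3.803884 * 22.2 = 84.45 dB

84.45 dB


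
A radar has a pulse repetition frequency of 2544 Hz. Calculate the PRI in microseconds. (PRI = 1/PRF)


PRI = 1/2544 = 0.0003930818 s = 393.1 us

393.1 us


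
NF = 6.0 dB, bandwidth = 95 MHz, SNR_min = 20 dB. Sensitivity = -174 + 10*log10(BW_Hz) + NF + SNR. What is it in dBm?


10*log10(95000000.0) = 79.78
S = -174 + 79.78 + 6.0 + 20 = -68.2 dBm

-68.2 dBm


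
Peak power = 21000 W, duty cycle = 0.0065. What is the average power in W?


P_avg = 21000 * 0.0065 = 136.5 W

136.5 W


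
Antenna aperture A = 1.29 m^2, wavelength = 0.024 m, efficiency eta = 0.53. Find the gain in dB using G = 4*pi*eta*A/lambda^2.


G_linear = 4*pi*0.53*1.29/0.024^2 = 14916.02
G_dB = 10*log10(14916.02) = 41.7 dB

41.7 dB


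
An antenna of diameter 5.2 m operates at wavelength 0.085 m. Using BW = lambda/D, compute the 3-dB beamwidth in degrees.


BW_rad = 0.085 / 5.2 = 0.016346
BW_deg = 0.94 degrees

0.94 degrees


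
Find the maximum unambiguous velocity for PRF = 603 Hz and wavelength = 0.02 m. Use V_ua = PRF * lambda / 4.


V_ua = 603 * 0.02 / 4 = 3.0 m/s

3.0 m/s


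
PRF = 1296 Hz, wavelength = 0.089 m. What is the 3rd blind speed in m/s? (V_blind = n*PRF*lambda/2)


V_blind = 3 * 1296 * 0.089 / 2 = 173.0 m/s

173.0 m/s
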